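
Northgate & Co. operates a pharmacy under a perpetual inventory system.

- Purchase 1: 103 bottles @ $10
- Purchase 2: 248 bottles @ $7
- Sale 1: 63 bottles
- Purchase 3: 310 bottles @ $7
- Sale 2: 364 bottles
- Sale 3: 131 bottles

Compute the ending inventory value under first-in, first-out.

Sale 1 (63) [FIFO — oldest first]: 63 @ $10 = $630
Sale 2 (364) [FIFO — oldest first]: 40 @ $10 + 248 @ $7 + 76 @ $7 = $2,668
Sale 3 (131) [FIFO — oldest first]: 131 @ $7 = $917
Total COGS = $630 + $2,668 + $917 = $4,215
Ending inventory: 103 @ $7 = $721

Ending inventory = $721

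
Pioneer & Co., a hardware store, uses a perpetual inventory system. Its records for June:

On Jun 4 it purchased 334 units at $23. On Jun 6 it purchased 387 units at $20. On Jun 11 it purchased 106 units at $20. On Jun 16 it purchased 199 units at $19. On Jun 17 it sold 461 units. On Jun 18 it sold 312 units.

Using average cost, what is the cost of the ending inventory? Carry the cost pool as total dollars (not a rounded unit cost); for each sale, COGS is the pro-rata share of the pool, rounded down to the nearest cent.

Ending inventory = $5,258.02

After Jun 4: 334 on hand, pool $7,682.00 (≈ $23.0000 each)
After Jun 6: 721 on hand, pool $15,422.00 (≈ $21.3897 each)
After Jun 11: 827 on hand, pool $17,542.00 (≈ $21.2116 each)
After Jun 16: 1026 on hand, pool $21,323.00 (≈ $20.7827 each)
Jun 17, sell 461: 461/1026 × $21,323.00 → $9,580.80
Jun 18, sell 312: 312/565 × $11,742.20 → $6,484.18
Total COGS = $9,580.80 + $6,484.18 = $16,064.98
Ending inventory (cost pool remaining) = $5,258.02
Check: goods available $21,323.00 = COGS $16,064.98 + ending $5,258.02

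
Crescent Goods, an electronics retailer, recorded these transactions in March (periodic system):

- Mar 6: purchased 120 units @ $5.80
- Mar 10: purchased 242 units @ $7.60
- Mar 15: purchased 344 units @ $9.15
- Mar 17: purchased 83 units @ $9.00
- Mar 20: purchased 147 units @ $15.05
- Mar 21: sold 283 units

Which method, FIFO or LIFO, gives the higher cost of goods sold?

FIFO COGS: 120 @ $5.80 + 163 @ $7.60 = $1,934.80
LIFO COGS: 147 @ $15.05 + 83 @ $9.00 + 53 @ $9.15 = $3,444.30

LIFO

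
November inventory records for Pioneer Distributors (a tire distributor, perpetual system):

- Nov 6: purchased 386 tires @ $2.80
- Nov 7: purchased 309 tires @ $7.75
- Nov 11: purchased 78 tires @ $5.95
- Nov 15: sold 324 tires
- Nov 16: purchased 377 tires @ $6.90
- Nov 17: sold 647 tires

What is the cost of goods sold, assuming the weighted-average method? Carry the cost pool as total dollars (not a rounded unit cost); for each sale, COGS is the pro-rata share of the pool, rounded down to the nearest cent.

After Nov 6: 386 on hand, pool $1,080.80 (≈ $2.8000 each)
After Nov 7: 695 on hand, pool $3,475.55 (≈ $5.0008 each)
After Nov 11: 773 on hand, pool $3,939.65 (≈ $5.0966 each)
Nov 15, sell 324: 324/773 × $3,939.65 → $1,651.28
After Nov 16: 826 on hand, pool $4,889.67 (≈ $5.9197 each)
Nov 17, sell 647: 647/826 × $4,889.67 → $3,830.04
Total COGS = $1,651.28 + $3,830.04 = $5,481.32
Ending inventory (cost pool remaining) = $1,059.63

COGS = $5,481.32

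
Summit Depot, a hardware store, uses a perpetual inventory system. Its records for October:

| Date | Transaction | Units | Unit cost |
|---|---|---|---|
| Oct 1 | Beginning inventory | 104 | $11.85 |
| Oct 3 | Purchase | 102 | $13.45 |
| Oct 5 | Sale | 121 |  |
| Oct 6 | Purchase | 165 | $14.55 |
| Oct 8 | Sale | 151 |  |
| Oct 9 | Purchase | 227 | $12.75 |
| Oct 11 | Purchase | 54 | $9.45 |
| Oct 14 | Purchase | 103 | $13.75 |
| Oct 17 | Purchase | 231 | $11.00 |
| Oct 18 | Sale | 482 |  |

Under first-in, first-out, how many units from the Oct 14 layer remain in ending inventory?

Oct 5, 121 sold [FIFO — oldest first]: 104 @ $11.85 + 17 @ $13.45 = $1,461.05
Oct 8, 151 sold [FIFO — oldest first]: 85 @ $13.45 + 66 @ $14.55 = $2,103.55
Oct 18, 482 sold [FIFO — oldest first]: 99 @ $14.55 + 227 @ $12.75 + 54 @ $9.45 + 102 @ $13.75 = $6,247.50
Total COGS = $1,461.05 + $2,103.55 + $6,247.50 = $9,812.10
Ending inventory: 1 @ $13.75 + 231 @ $11.00 = $2,554.75

1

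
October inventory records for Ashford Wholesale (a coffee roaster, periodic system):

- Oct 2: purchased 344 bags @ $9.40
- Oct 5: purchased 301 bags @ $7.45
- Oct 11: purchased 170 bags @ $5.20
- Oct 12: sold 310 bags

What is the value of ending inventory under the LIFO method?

Oct 12, 310 sold [LIFO — newest first]: 170 @ $5.20 + 140 @ $7.45 = $1,927.00
Ending inventory: 344 @ $9.40 + 161 @ $7.45 = $4,433.05

Ending inventory = $4,433.05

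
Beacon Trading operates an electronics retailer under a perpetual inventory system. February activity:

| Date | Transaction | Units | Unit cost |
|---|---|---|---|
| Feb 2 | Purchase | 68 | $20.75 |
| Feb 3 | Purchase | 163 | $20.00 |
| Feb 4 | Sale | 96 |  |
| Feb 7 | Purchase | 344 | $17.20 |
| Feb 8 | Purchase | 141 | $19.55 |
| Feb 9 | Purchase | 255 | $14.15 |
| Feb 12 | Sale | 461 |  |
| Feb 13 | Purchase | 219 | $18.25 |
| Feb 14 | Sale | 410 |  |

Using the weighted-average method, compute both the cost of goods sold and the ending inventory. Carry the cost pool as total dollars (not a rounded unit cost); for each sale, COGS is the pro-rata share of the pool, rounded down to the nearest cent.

COGS = $17,039.17; ending inventory = $3,910.18

After Feb 2: 68 on hand, pool $1,411.00 (≈ $20.7500 each)
After Feb 3: 231 on hand, pool $4,671.00 (≈ $20.2208 each)
Feb 4, sell 96: 96/231 × $4,671.00 → $1,941.19
After Feb 7: 479 on hand, pool $8,646.61 (≈ $18.0514 each)
After Feb 8: 620 on hand, pool $11,403.16 (≈ $18.3922 each)
After Feb 9: 875 on hand, pool $15,011.41 (≈ $17.1559 each)
Feb 12, sell 461: 461/875 × $15,011.41 → $7,908.86
After Feb 13: 633 on hand, pool $11,099.30 (≈ $17.5344 each)
Feb 14, sell 410: 410/633 × $11,099.30 → $7,189.12
Total COGS = $1,941.19 + $7,908.86 + $7,189.12 = $17,039.17
Ending inventory (cost pool remaining) = $3,910.18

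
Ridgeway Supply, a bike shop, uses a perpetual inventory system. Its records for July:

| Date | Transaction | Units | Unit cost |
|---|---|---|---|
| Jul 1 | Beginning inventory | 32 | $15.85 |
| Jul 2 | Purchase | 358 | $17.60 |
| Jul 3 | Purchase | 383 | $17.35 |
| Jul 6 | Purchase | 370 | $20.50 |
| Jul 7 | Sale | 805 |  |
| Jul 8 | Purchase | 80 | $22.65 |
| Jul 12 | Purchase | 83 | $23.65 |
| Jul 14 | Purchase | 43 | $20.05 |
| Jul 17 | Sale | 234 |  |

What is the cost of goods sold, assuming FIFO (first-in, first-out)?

Jul 7, 805 sold [FIFO — oldest first]: 32 @ $15.85 + 358 @ $17.60 + 383 @ $17.35 + 32 @ $20.50 = $14,109.05
Jul 17, 234 sold [FIFO — oldest first]: 234 @ $20.50 = $4,797.00
Total COGS = $14,109.05 + $4,797.00 = $18,906.05
Ending inventory: 104 @ $20.50 + 80 @ $22.65 + 83 @ $23.65 + 43 @ $20.05 = $6,769.10

COGS = $18,906.05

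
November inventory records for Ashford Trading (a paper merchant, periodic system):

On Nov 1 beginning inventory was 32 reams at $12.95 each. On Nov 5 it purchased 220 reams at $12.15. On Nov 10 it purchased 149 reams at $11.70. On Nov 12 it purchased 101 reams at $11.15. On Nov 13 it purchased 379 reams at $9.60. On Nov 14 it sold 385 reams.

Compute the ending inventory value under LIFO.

Ending inventory = $5,889.95

Nov 14, 385 sold [LIFO — newest first]: 379 @ $9.60 + 6 @ $11.15 = $3,705.30
Ending inventory: 32 @ $12.95 + 220 @ $12.15 + 149 @ $11.70 + 95 @ $11.15 = $5,889.95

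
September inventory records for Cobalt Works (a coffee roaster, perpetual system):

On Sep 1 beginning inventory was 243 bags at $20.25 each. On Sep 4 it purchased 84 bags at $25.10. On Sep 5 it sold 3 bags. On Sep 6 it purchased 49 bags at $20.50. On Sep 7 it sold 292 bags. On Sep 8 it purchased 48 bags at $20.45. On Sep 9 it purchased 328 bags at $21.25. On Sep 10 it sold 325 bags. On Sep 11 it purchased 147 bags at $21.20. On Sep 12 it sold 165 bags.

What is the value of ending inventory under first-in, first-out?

Ending inventory = $2,416.80

Sep 5, 3 sold [FIFO — oldest first]: 3 @ $20.25 = $60.75
Sep 7, 292 sold [FIFO — oldest first]: 240 @ $20.25 + 52 @ $25.10 = $6,165.20
Sep 10, 325 sold [FIFO — oldest first]: 32 @ $25.10 + 49 @ $20.50 + 48 @ $20.45 + 196 @ $21.25 = $6,954.30
Sep 12, 165 sold [FIFO — oldest first]: 132 @ $21.25 + 33 @ $21.20 = $3,504.60
Total COGS = $60.75 + $6,165.20 + $6,954.30 + $3,504.60 = $16,684.85
Ending inventory: 114 @ $21.20 = $2,416.80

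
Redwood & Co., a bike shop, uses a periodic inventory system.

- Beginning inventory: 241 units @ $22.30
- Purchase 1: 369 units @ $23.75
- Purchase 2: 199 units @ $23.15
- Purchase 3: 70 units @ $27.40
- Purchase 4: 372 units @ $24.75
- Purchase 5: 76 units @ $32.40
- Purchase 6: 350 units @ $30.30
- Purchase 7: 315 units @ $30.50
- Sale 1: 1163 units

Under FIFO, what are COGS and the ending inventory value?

Sale 1 (1163) [FIFO — oldest first]: 241 @ $22.30 + 369 @ $23.75 + 199 @ $23.15 + 70 @ $27.40 + 284 @ $24.75 = $27,691.90
Ending inventory: 88 @ $24.75 + 76 @ $32.40 + 350 @ $30.30 + 315 @ $30.50 = $24,852.90

COGS = $27,691.90; ending inventory = $24,852.90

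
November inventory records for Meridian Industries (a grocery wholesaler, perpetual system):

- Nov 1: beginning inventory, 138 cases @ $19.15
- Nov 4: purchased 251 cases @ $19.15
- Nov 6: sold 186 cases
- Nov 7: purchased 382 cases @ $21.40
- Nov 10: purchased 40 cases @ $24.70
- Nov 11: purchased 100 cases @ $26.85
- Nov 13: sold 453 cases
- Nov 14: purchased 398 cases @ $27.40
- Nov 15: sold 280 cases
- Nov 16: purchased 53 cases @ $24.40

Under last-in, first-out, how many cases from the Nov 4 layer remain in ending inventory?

65

Nov 6, 186 sold [LIFO — newest first]: 186 @ $19.15 = $3,561.90
Nov 13, 453 sold [LIFO — newest first]: 100 @ $26.85 + 40 @ $24.70 + 313 @ $21.40 = $10,371.20
Nov 15, 280 sold [LIFO — newest first]: 280 @ $27.40 = $7,672.00
Total COGS = $3,561.90 + $10,371.20 + $7,672.00 = $21,605.10
Ending inventory: 138 @ $19.15 + 65 @ $19.15 + 69 @ $21.40 + 118 @ $27.40 + 53 @ $24.40 = $9,890.45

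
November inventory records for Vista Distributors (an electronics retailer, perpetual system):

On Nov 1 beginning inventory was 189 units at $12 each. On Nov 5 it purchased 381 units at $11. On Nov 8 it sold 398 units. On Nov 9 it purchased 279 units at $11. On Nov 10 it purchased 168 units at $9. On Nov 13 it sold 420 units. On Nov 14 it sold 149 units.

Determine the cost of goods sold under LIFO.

Nov 8, 398 sold [LIFO — newest first]: 381 @ $11 + 17 @ $12 = $4,395
Nov 13, 420 sold [LIFO — newest first]: 168 @ $9 + 252 @ $11 = $4,284
Nov 14, 149 sold [LIFO — newest first]: 27 @ $11 + 122 @ $12 = $1,761
Total COGS = $4,395 + $4,284 + $1,761 = $10,440
Ending inventory: 50 @ $12 = $600
Check: goods available $11,040 = COGS $10,440 + ending $600

COGS = $10,440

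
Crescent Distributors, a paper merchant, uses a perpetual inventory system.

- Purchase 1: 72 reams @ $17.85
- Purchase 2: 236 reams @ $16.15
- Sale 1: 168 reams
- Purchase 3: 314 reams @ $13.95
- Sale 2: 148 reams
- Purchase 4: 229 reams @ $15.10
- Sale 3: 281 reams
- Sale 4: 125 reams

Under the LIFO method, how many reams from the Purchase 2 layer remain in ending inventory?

Sale 1 (168) [LIFO — newest first]: 168 @ $16.15 = $2,713.20
Sale 2 (148) [LIFO — newest first]: 148 @ $13.95 = $2,064.60
Sale 3 (281) [LIFO — newest first]: 229 @ $15.10 + 52 @ $13.95 = $4,183.30
Sale 4 (125) [LIFO — newest first]: 114 @ $13.95 + 11 @ $16.15 = $1,767.95
Total COGS = $2,713.20 + $2,064.60 + $4,183.30 + $1,767.95 = $10,729.05
Ending inventory: 72 @ $17.85 + 57 @ $16.15 = $2,205.75
Check: goods available $12,934.80 = COGS $10,729.05 + ending $2,205.75

57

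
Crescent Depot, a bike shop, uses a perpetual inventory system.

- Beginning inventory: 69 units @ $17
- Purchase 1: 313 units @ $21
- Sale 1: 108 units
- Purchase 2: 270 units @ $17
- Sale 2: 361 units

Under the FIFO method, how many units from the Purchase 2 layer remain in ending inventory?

Sale 1 (108) [FIFO — oldest first]: 69 @ $17 + 39 @ $21 = $1,992
Sale 2 (361) [FIFO — oldest first]: 274 @ $21 + 87 @ $17 = $7,233
Total COGS = $1,992 + $7,233 = $9,225
Ending inventory: 183 @ $17 = $3,111

183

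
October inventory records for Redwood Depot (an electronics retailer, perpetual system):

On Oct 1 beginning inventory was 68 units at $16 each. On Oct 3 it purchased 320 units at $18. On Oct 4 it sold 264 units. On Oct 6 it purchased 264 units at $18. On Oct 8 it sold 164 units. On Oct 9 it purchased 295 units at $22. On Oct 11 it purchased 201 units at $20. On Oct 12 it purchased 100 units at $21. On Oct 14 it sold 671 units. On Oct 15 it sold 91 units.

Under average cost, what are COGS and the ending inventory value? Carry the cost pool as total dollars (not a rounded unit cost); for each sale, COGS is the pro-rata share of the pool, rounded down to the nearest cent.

COGS = $23,034.65; ending inventory = $1,175.35

After Oct 1: 68 on hand, pool $1,088.00 (≈ $16.0000 each)
After Oct 3: 388 on hand, pool $6,848.00 (≈ $17.6495 each)
Oct 4, sell 264: 264/388 × $6,848.00 → $4,659.46
After Oct 6: 388 on hand, pool $6,940.54 (≈ $17.8880 each)
Oct 8, sell 164: 164/388 × $6,940.54 → $2,933.63
After Oct 9: 519 on hand, pool $10,496.91 (≈ $20.2253 each)
After Oct 11: 720 on hand, pool $14,516.91 (≈ $20.1624 each)
After Oct 12: 820 on hand, pool $16,616.91 (≈ $20.2645 each)
Oct 14, sell 671: 671/820 × $16,616.91 → $13,597.49
Oct 15, sell 91: 91/149 × $3,019.42 → $1,844.07
Total COGS = $4,659.46 + $2,933.63 + $13,597.49 + $1,844.07 = $23,034.65
Ending inventory (cost pool remaining) = $1,175.35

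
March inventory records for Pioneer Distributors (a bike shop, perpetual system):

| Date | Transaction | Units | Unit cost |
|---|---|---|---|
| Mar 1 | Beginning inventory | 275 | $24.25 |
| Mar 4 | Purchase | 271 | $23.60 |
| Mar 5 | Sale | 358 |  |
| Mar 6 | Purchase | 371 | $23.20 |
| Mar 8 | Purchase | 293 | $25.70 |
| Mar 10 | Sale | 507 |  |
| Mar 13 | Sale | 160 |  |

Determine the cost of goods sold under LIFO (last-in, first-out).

COGS = $24,715.40

Mar 5, 358 sold [LIFO — newest first]: 271 @ $23.60 + 87 @ $24.25 = $8,505.35
Mar 10, 507 sold [LIFO — newest first]: 293 @ $25.70 + 214 @ $23.20 = $12,494.90
Mar 13, 160 sold [LIFO — newest first]: 157 @ $23.20 + 3 @ $24.25 = $3,715.15
Total COGS = $8,505.35 + $12,494.90 + $3,715.15 = $24,715.40
Ending inventory: 185 @ $24.25 = $4,486.25
Check: goods available $29,201.65 = COGS $24,715.40 + ending $4,486.25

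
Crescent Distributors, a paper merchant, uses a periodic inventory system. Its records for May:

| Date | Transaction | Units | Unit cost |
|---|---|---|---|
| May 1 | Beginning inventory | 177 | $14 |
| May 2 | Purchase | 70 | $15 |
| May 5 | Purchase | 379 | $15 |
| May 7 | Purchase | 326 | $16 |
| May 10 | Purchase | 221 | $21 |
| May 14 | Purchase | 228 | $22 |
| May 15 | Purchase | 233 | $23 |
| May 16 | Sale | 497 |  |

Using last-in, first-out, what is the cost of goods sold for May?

May 16, 497 sold [LIFO — newest first]: 233 @ $23 + 228 @ $22 + 36 @ $21 = $11,131
Ending inventory: 177 @ $14 + 70 @ $15 + 379 @ $15 + 326 @ $16 + 185 @ $21 = $18,314

COGS = $11,131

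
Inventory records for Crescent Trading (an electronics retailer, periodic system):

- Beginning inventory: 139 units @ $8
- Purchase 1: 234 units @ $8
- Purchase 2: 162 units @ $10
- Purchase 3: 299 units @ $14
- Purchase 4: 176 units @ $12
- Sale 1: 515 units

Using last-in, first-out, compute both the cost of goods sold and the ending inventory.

COGS = $6,698; ending inventory = $4,204

Sale 1 (515) [LIFO — newest first]: 176 @ $12 + 299 @ $14 + 40 @ $10 = $6,698
Ending inventory: 139 @ $8 + 234 @ $8 + 122 @ $10 = $4,204
Check: goods available $10,902 = COGS $6,698 + ending $4,204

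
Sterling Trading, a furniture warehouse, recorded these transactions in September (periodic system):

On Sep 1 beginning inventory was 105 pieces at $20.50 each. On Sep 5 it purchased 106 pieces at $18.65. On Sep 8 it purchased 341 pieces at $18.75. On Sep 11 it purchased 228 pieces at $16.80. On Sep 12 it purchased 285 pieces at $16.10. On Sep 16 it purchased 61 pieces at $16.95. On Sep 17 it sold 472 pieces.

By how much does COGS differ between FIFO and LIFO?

$1,283.90

FIFO COGS: 105 @ $20.50 + 106 @ $18.65 + 261 @ $18.75 = $9,023.15
LIFO COGS: 61 @ $16.95 + 285 @ $16.10 + 126 @ $16.80 = $7,739.25
Difference = |$9,023.15 − $7,739.25| = $1,283.90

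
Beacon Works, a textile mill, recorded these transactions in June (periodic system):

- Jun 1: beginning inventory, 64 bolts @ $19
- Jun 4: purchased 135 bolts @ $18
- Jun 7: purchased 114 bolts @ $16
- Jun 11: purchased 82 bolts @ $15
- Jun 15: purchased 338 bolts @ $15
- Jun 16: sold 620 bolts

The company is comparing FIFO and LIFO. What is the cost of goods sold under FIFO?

FIFO COGS: 64 @ $19 + 135 @ $18 + 114 @ $16 + 82 @ $15 + 225 @ $15 = $10,075
LIFO COGS: 338 @ $15 + 82 @ $15 + 114 @ $16 + 86 @ $18 = $9,672

COGS = $10,075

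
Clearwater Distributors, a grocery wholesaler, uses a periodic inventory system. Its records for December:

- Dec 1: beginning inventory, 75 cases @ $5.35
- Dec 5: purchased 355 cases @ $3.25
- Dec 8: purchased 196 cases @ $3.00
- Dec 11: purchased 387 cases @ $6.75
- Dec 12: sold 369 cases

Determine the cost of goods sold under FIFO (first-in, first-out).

COGS = $1,356.75

Dec 12, 369 sold [FIFO — oldest first]: 75 @ $5.35 + 294 @ $3.25 = $1,356.75
Ending inventory: 61 @ $3.25 + 196 @ $3.00 + 387 @ $6.75 = $3,398.50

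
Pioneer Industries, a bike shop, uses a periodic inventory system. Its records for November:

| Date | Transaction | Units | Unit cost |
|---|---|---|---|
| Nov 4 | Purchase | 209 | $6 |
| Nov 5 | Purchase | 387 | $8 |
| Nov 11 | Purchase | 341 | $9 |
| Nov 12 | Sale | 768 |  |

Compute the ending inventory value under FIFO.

Ending inventory = $1,521

Nov 12, 768 sold [FIFO — oldest first]: 209 @ $6 + 387 @ $8 + 172 @ $9 = $5,898
Ending inventory: 169 @ $9 = $1,521
Check: goods available $7,419 = COGS $5,898 + ending $1,521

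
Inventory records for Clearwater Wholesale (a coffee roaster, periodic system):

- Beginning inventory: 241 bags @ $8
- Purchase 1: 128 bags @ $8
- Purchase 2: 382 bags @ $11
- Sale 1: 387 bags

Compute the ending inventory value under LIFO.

Sale 1 (387) [LIFO — newest first]: 382 @ $11 + 5 @ $8 = $4,242
Ending inventory: 241 @ $8 + 123 @ $8 = $2,912

Ending inventory = $2,912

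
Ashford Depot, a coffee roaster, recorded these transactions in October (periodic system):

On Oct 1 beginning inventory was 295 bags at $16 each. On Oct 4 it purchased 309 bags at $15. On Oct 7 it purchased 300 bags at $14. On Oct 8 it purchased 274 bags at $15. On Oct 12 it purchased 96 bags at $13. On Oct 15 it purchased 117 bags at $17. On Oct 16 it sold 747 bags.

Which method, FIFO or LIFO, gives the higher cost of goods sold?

FIFO COGS: 295 @ $16 + 309 @ $15 + 143 @ $14 = $11,357
LIFO COGS: 117 @ $17 + 96 @ $13 + 274 @ $15 + 260 @ $14 = $10,987

FIFO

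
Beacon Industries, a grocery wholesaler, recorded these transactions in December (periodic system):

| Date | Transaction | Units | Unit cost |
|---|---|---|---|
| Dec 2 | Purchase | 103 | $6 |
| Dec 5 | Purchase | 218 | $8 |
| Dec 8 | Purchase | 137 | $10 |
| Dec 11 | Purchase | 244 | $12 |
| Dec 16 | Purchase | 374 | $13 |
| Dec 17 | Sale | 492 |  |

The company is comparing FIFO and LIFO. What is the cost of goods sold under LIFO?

FIFO COGS: 103 @ $6 + 218 @ $8 + 137 @ $10 + 34 @ $12 = $4,140
LIFO COGS: 374 @ $13 + 118 @ $12 = $6,278

COGS = $6,278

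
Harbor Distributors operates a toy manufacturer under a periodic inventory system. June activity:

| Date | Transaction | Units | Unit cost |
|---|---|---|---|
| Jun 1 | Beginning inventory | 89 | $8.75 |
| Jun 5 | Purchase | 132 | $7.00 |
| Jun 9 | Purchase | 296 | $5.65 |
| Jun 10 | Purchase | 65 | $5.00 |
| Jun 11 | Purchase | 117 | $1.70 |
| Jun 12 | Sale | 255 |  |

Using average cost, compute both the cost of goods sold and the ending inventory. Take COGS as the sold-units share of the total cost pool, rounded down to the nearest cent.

Jun 12, sell 255: 255/699 × $3,899.05 → $1,422.40
Ending inventory (cost pool remaining) = $2,476.65

COGS = $1,422.40; ending inventory = $2,476.65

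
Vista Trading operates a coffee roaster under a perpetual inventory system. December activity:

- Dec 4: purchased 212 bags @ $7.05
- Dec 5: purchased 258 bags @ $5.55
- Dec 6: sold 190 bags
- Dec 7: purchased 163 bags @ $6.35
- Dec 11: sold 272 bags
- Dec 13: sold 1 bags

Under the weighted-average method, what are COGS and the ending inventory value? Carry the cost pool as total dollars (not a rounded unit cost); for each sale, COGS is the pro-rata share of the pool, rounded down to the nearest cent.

After Dec 4: 212 on hand, pool $1,494.60 (≈ $7.0500 each)
After Dec 5: 470 on hand, pool $2,926.50 (≈ $6.2266 each)
Dec 6, sell 190: 190/470 × $2,926.50 → $1,183.05
After Dec 7: 443 on hand, pool $2,778.50 (≈ $6.2720 each)
Dec 11, sell 272: 272/443 × $2,778.50 → $1,705.98
Dec 13, sell 1: 1/171 × $1,072.52 → $6.27
Total COGS = $1,183.05 + $1,705.98 + $6.27 = $2,895.30
Ending inventory (cost pool remaining) = $1,066.25
Check: goods available $3,961.55 = COGS $2,895.30 + ending $1,066.25

COGS = $2,895.30; ending inventory = $1,066.25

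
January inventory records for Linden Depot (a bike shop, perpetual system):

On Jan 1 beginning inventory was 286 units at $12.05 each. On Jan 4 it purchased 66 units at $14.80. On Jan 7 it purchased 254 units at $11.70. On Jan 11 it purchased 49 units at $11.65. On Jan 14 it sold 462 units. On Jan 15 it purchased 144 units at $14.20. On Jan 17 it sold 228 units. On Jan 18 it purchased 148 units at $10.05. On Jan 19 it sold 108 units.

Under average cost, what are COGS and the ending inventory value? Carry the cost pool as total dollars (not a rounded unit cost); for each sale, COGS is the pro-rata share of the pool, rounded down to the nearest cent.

COGS = $9,812.01; ending inventory = $1,685.94

After Jan 1: 286 on hand, pool $3,446.30 (≈ $12.0500 each)
After Jan 4: 352 on hand, pool $4,423.10 (≈ $12.5656 each)
After Jan 7: 606 on hand, pool $7,394.90 (≈ $12.2028 each)
After Jan 11: 655 on hand, pool $7,965.75 (≈ $12.1615 each)
Jan 14, sell 462: 462/655 × $7,965.75 → $5,618.59
After Jan 15: 337 on hand, pool $4,391.96 (≈ $13.0325 each)
Jan 17, sell 228: 228/337 × $4,391.96 → $2,971.41
After Jan 18: 257 on hand, pool $2,907.95 (≈ $11.3150 each)
Jan 19, sell 108: 108/257 × $2,907.95 → $1,222.01
Total COGS = $5,618.59 + $2,971.41 + $1,222.01 = $9,812.01
Ending inventory (cost pool remaining) = $1,685.94
Check: goods available $11,497.95 = COGS $9,812.01 + ending $1,685.94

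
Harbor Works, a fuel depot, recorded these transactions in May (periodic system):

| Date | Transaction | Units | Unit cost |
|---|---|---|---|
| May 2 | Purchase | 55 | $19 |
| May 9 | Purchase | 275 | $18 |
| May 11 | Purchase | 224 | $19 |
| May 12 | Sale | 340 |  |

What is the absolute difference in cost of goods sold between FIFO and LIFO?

$159

FIFO COGS: 55 @ $19 + 275 @ $18 + 10 @ $19 = $6,185
LIFO COGS: 224 @ $19 + 116 @ $18 = $6,344
Difference = |$6,185 − $6,344| = $159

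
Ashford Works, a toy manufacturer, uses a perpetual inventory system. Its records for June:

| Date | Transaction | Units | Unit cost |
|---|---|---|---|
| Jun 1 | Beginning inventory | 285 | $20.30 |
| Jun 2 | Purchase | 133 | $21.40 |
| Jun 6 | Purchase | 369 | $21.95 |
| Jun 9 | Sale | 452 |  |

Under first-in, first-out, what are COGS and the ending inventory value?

Jun 9, 452 sold [FIFO — oldest first]: 285 @ $20.30 + 133 @ $21.40 + 34 @ $21.95 = $9,378.00
Ending inventory: 335 @ $21.95 = $7,353.25

COGS = $9,378.00; ending inventory = $7,353.25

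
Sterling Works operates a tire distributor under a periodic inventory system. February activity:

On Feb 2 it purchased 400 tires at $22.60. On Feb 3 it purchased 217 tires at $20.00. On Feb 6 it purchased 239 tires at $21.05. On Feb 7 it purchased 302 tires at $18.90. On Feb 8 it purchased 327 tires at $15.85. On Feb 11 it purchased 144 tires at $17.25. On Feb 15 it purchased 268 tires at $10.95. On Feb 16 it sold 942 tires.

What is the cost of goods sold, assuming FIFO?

COGS = $20,036.35

Feb 16, 942 sold [FIFO — oldest first]: 400 @ $22.60 + 217 @ $20.00 + 239 @ $21.05 + 86 @ $18.90 = $20,036.35
Ending inventory: 216 @ $18.90 + 327 @ $15.85 + 144 @ $17.25 + 268 @ $10.95 = $14,683.95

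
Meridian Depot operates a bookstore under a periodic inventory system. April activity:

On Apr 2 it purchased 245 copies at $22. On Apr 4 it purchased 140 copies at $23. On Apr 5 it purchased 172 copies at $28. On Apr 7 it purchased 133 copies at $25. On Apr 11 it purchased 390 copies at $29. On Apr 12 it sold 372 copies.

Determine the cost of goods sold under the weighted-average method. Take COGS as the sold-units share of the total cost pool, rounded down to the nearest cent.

COGS = $9,665.45

Apr 12, sell 372: 372/1080 × $28,061.00 → $9,665.45
Ending inventory (cost pool remaining) = $18,395.55
Check: goods available $28,061.00 = COGS $9,665.45 + ending $18,395.55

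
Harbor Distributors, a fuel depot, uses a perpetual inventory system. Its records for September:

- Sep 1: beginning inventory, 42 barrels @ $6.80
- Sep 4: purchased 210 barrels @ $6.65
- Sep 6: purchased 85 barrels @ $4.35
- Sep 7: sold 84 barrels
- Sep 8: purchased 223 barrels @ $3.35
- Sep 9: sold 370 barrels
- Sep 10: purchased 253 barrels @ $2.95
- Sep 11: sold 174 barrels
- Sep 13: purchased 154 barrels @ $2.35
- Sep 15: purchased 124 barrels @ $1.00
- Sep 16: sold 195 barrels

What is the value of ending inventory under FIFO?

Sep 7, 84 sold [FIFO — oldest first]: 42 @ $6.80 + 42 @ $6.65 = $564.90
Sep 9, 370 sold [FIFO — oldest first]: 168 @ $6.65 + 85 @ $4.35 + 117 @ $3.35 = $1,878.90
Sep 11, 174 sold [FIFO — oldest first]: 106 @ $3.35 + 68 @ $2.95 = $555.70
Sep 16, 195 sold [FIFO — oldest first]: 185 @ $2.95 + 10 @ $2.35 = $569.25
Total COGS = $564.90 + $1,878.90 + $555.70 + $569.25 = $3,568.75
Ending inventory: 144 @ $2.35 + 124 @ $1.00 = $462.40
Check: goods available $4,031.15 = COGS $3,568.75 + ending $462.40

Ending inventory = $462.40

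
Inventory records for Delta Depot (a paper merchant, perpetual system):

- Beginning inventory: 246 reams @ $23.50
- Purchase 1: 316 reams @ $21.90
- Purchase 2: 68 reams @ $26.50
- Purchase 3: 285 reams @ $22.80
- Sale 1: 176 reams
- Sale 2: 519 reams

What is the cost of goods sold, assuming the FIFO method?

COGS = $15,985.40

Sale 1 (176) [FIFO — oldest first]: 176 @ $23.50 = $4,136.00
Sale 2 (519) [FIFO — oldest first]: 70 @ $23.50 + 316 @ $21.90 + 68 @ $26.50 + 65 @ $22.80 = $11,849.40
Total COGS = $4,136.00 + $11,849.40 = $15,985.40
Ending inventory: 220 @ $22.80 = $5,016.00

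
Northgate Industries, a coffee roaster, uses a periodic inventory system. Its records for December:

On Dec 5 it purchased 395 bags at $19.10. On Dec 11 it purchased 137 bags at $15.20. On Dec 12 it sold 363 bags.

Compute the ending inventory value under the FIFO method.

Dec 12, 363 sold [FIFO — oldest first]: 363 @ $19.10 = $6,933.30
Ending inventory: 32 @ $19.10 + 137 @ $15.20 = $2,693.60

Ending inventory = $2,693.60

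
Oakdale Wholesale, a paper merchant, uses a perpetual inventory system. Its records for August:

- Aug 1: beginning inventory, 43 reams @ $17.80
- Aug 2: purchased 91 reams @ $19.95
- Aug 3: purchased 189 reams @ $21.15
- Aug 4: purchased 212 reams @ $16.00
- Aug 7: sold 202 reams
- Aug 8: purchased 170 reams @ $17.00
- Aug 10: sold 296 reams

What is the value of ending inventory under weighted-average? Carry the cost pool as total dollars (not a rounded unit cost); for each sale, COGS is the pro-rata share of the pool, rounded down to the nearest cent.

Ending inventory = $3,743.19

After Aug 1: 43 on hand, pool $765.40 (≈ $17.8000 each)
After Aug 2: 134 on hand, pool $2,580.85 (≈ $19.2601 each)
After Aug 3: 323 on hand, pool $6,578.20 (≈ $20.3659 each)
After Aug 4: 535 on hand, pool $9,970.20 (≈ $18.6359 each)
Aug 7, sell 202: 202/535 × $9,970.20 → $3,764.44
After Aug 8: 503 on hand, pool $9,095.76 (≈ $18.0830 each)
Aug 10, sell 296: 296/503 × $9,095.76 → $5,352.57
Total COGS = $3,764.44 + $5,352.57 = $9,117.01
Ending inventory (cost pool remaining) = $3,743.19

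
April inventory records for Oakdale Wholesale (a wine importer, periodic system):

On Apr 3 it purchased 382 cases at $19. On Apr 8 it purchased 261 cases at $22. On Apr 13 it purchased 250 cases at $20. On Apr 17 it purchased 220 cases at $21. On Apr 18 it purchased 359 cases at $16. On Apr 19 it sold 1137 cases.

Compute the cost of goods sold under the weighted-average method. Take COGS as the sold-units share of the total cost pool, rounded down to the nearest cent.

Apr 19, sell 1137: 1137/1472 × $28,364.00 → $21,908.87
Ending inventory (cost pool remaining) = $6,455.13

COGS = $21,908.87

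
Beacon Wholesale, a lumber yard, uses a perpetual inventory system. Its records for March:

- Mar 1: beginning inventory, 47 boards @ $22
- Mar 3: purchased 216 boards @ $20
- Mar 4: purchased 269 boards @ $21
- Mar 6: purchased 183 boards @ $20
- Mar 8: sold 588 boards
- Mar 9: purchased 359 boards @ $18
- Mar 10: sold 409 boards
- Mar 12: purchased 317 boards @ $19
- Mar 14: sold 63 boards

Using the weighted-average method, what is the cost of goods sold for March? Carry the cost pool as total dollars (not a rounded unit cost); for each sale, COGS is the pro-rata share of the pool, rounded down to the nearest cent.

COGS = $20,881.29

After Mar 1: 47 on hand, pool $1,034.00 (≈ $22.0000 each)
After Mar 3: 263 on hand, pool $5,354.00 (≈ $20.3574 each)
After Mar 4: 532 on hand, pool $11,003.00 (≈ $20.6823 each)
After Mar 6: 715 on hand, pool $14,663.00 (≈ $20.5077 each)
Mar 8, sell 588: 588/715 × $14,663.00 → $12,058.52
After Mar 9: 486 on hand, pool $9,066.48 (≈ $18.6553 each)
Mar 10, sell 409: 409/486 × $9,066.48 → $7,630.02
After Mar 12: 394 on hand, pool $7,459.46 (≈ $18.9326 each)
Mar 14, sell 63: 63/394 × $7,459.46 → $1,192.75
Total COGS = $12,058.52 + $7,630.02 + $1,192.75 = $20,881.29
Ending inventory (cost pool remaining) = $6,266.71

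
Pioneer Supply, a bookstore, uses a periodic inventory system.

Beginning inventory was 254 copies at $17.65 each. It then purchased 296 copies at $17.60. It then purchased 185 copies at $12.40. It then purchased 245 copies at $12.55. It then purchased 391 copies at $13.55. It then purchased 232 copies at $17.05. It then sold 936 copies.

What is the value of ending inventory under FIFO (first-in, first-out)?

Sale 1 (936) [FIFO — oldest first]: 254 @ $17.65 + 296 @ $17.60 + 185 @ $12.40 + 201 @ $12.55 = $14,509.25
Ending inventory: 44 @ $12.55 + 391 @ $13.55 + 232 @ $17.05 = $9,805.85

Ending inventory = $9,805.85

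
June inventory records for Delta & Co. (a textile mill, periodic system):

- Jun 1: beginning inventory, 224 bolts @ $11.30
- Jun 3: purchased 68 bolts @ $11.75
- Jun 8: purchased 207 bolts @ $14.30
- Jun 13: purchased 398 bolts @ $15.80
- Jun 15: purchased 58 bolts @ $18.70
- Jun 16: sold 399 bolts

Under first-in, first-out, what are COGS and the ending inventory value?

Jun 16, 399 sold [FIFO — oldest first]: 224 @ $11.30 + 68 @ $11.75 + 107 @ $14.30 = $4,860.30
Ending inventory: 100 @ $14.30 + 398 @ $15.80 + 58 @ $18.70 = $8,803.00

COGS = $4,860.30; ending inventory = $8,803.00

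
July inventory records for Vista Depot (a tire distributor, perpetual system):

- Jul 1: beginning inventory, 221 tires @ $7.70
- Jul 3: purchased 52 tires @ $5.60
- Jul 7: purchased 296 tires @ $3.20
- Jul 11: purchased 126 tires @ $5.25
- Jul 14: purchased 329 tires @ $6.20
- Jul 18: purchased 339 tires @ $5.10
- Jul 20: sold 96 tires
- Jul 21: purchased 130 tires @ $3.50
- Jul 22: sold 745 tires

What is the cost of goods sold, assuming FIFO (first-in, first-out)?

COGS = $4,506.80

Jul 20, 96 sold [FIFO — oldest first]: 96 @ $7.70 = $739.20
Jul 22, 745 sold [FIFO — oldest first]: 125 @ $7.70 + 52 @ $5.60 + 296 @ $3.20 + 126 @ $5.25 + 146 @ $6.20 = $3,767.60
Total COGS = $739.20 + $3,767.60 = $4,506.80
Ending inventory: 183 @ $6.20 + 339 @ $5.10 + 130 @ $3.50 = $3,318.50
Check: goods available $7,825.30 = COGS $4,506.80 + ending $3,318.50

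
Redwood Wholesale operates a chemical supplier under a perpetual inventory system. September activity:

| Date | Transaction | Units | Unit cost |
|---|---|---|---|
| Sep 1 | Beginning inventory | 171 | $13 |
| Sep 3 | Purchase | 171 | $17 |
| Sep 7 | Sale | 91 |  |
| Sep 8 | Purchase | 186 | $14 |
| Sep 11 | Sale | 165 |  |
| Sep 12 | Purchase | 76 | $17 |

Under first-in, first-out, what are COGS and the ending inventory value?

COGS = $3,668; ending inventory = $5,358

Sep 7, 91 sold [FIFO — oldest first]: 91 @ $13 = $1,183
Sep 11, 165 sold [FIFO — oldest first]: 80 @ $13 + 85 @ $17 = $2,485
Total COGS = $1,183 + $2,485 = $3,668
Ending inventory: 86 @ $17 + 186 @ $14 + 76 @ $17 = $5,358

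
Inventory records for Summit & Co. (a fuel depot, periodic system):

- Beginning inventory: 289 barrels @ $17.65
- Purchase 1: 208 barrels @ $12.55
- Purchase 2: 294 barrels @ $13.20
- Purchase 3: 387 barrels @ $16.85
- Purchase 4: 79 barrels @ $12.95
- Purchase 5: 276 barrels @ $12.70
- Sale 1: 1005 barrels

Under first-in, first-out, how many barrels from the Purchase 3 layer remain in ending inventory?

173

Sale 1 (1005) [FIFO — oldest first]: 289 @ $17.65 + 208 @ $12.55 + 294 @ $13.20 + 214 @ $16.85 = $15,197.95
Ending inventory: 173 @ $16.85 + 79 @ $12.95 + 276 @ $12.70 = $7,443.30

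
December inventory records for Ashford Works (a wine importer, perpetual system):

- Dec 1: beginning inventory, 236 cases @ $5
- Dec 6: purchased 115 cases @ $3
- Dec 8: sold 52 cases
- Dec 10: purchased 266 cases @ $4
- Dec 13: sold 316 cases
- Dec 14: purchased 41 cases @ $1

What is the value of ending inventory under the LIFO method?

Dec 8, 52 sold [LIFO — newest first]: 52 @ $3 = $156
Dec 13, 316 sold [LIFO — newest first]: 266 @ $4 + 50 @ $3 = $1,214
Total COGS = $156 + $1,214 = $1,370
Ending inventory: 236 @ $5 + 13 @ $3 + 41 @ $1 = $1,260
Check: goods available $2,630 = COGS $1,370 + ending $1,260

Ending inventory = $1,260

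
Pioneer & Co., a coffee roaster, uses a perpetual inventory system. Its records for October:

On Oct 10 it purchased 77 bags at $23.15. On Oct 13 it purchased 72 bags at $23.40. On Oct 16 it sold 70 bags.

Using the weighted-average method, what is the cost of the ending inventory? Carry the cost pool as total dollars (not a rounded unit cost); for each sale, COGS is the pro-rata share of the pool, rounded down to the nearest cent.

After Oct 10: 77 on hand, pool $1,782.55 (≈ $23.1500 each)
After Oct 13: 149 on hand, pool $3,467.35 (≈ $23.2708 each)
Oct 16, sell 70: 70/149 × $3,467.35 → $1,628.95
Ending inventory (cost pool remaining) = $1,838.40

Ending inventory = $1,838.40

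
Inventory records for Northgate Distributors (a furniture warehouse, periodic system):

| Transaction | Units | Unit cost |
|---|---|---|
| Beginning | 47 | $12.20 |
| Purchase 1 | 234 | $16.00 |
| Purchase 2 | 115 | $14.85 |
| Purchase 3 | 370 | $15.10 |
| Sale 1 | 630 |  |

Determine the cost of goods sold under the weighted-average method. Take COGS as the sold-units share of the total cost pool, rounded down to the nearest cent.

Sale 1, sell 630: 630/766 × $11,612.15 → $9,550.46
Ending inventory (cost pool remaining) = $2,061.69
Check: goods available $11,612.15 = COGS $9,550.46 + ending $2,061.69

COGS = $9,550.46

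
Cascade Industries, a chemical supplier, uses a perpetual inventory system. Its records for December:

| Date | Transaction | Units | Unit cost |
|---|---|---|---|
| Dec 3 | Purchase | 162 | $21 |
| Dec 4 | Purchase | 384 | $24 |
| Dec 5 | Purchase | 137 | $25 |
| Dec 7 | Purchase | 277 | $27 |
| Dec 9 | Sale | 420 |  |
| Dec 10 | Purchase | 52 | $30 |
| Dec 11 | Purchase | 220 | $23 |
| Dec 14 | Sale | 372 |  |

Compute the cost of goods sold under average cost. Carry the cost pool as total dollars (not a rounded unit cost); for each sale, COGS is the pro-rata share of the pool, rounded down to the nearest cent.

After Dec 3: 162 on hand, pool $3,402.00 (≈ $21.0000 each)
After Dec 4: 546 on hand, pool $12,618.00 (≈ $23.1099 each)
After Dec 5: 683 on hand, pool $16,043.00 (≈ $23.4890 each)
After Dec 7: 960 on hand, pool $23,522.00 (≈ $24.5021 each)
Dec 9, sell 420: 420/960 × $23,522.00 → $10,290.87
After Dec 10: 592 on hand, pool $14,791.13 (≈ $24.9850 each)
After Dec 11: 812 on hand, pool $19,851.13 (≈ $24.4472 each)
Dec 14, sell 372: 372/812 × $19,851.13 → $9,094.36
Total COGS = $10,290.87 + $9,094.36 = $19,385.23
Ending inventory (cost pool remaining) = $10,756.77

COGS = $19,385.23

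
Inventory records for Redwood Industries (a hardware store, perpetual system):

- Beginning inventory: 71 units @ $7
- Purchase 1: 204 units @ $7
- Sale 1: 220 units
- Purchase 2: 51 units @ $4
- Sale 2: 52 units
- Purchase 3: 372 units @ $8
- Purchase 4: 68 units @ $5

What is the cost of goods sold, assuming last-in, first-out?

Sale 1 (220) [LIFO — newest first]: 204 @ $7 + 16 @ $7 = $1,540
Sale 2 (52) [LIFO — newest first]: 51 @ $4 + 1 @ $7 = $211
Total COGS = $1,540 + $211 = $1,751
Ending inventory: 54 @ $7 + 372 @ $8 + 68 @ $5 = $3,694
Check: goods available $5,445 = COGS $1,751 + ending $3,694

COGS = $1,751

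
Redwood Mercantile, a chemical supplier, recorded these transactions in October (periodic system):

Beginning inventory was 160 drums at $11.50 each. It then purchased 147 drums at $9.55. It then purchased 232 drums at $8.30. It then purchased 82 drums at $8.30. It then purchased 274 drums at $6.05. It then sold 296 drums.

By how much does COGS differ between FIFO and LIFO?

$1,298.50

FIFO COGS: 160 @ $11.50 + 136 @ $9.55 = $3,138.80
LIFO COGS: 274 @ $6.05 + 22 @ $8.30 = $1,840.30
Difference = |$3,138.80 − $1,840.30| = $1,298.50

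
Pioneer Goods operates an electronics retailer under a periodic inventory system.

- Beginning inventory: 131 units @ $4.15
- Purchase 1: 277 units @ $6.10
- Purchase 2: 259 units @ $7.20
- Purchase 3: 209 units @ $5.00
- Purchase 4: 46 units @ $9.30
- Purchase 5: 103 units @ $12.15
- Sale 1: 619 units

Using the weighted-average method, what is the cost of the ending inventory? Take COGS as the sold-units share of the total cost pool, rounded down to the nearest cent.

Ending inventory = $2,702.34

Sale 1, sell 619: 619/1025 × $6,822.40 → $4,120.06
Ending inventory (cost pool remaining) = $2,702.34
Check: goods available $6,822.40 = COGS $4,120.06 + ending $2,702.34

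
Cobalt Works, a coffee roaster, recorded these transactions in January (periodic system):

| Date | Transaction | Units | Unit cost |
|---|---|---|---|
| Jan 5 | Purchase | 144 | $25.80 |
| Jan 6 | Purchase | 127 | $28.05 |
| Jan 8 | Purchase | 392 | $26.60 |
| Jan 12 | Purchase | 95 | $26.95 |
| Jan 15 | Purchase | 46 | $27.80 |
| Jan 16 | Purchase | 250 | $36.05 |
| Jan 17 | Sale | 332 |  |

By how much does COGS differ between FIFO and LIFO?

FIFO COGS: 144 @ $25.80 + 127 @ $28.05 + 61 @ $26.60 = $8,900.15
LIFO COGS: 250 @ $36.05 + 46 @ $27.80 + 36 @ $26.95 = $11,261.50
Difference = |$8,900.15 − $11,261.50| = $2,361.35

$2,361.35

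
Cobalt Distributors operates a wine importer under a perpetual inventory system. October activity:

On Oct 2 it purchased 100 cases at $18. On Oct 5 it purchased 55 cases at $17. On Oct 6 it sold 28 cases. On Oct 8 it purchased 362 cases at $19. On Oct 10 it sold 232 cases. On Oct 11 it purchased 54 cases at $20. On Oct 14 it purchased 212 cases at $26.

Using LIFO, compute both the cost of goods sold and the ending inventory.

COGS = $4,884; ending inventory = $11,321

Oct 6, 28 sold [LIFO — newest first]: 28 @ $17 = $476
Oct 10, 232 sold [LIFO — newest first]: 232 @ $19 = $4,408
Total COGS = $476 + $4,408 = $4,884
Ending inventory: 100 @ $18 + 27 @ $17 + 130 @ $19 + 54 @ $20 + 212 @ $26 = $11,321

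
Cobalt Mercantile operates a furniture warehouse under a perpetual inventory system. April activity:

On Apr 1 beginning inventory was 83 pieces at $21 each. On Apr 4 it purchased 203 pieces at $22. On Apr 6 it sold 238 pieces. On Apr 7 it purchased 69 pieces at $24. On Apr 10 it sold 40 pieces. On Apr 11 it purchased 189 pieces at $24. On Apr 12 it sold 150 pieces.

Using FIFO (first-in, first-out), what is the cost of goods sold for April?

COGS = $9,617

Apr 6, 238 sold [FIFO — oldest first]: 83 @ $21 + 155 @ $22 = $5,153
Apr 10, 40 sold [FIFO — oldest first]: 40 @ $22 = $880
Apr 12, 150 sold [FIFO — oldest first]: 8 @ $22 + 69 @ $24 + 73 @ $24 = $3,584
Total COGS = $5,153 + $880 + $3,584 = $9,617
Ending inventory: 116 @ $24 = $2,784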